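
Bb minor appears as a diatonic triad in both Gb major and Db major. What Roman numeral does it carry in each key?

The scale of Gb major is Gb Ab Bb Cb Db Eb F; Bb is degree 3, and the triad built there (Bb-Db-F) is minor, so it is iii.
The scale of Db major is Db Eb F Gb Ab Bb C; Bb is degree 6, and the triad built there (Bb-Db-F) is minor, so it is vi.

iii in Gb major; vi in Db major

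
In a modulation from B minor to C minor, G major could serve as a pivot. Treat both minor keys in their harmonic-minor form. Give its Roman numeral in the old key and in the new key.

The scale of B minor (harmonic minor) is B C# D E F# G A#; G is degree 6, and the triad built there (G-B-D) is major, so it is VI.
The scale of C minor (harmonic minor) is C D Eb F G Ab B; G is degree 5, and the triad built there (G-B-D) is major, so it is V.

VI in B minor; V in C minor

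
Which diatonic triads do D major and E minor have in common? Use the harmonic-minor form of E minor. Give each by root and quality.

Triads in D major: D major (I), E minor (ii), F# minor (iii), G major (IV), A major (V), B minor (vi), C# diminished (vii°).
Triads in E minor (harmonic minor): E minor (i), F# diminished (ii°), G augmented (III+), A minor (iv), B major (V), C major (VI), D# diminished (vii°).
Shared triads with their functions: E minor (ii in D major, i in E minor).

Em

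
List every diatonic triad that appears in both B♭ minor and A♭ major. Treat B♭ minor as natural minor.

Triads in B♭ minor (natural minor): B♭m (i), Cdim (ii°), D♭ (III), E♭m (iv), Fm (v), G♭ (VI), A♭ (VII).
Triads in A♭ major: A♭ (I), B♭m (ii), Cm (iii), D♭ (IV), E♭ (V), Fm (vi), Gdim (vii°).
Shared triads with their functions: B♭m (i in B♭ minor, ii in A♭ major); D♭ (III in B♭ minor, IV in A♭ major); Fm (v in B♭ minor, vi in A♭ major); A♭ (VII in B♭ minor, I in A♭ major).

B♭m, D♭, Fm, A♭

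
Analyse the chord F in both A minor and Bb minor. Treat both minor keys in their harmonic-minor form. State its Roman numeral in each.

The scale of A minor (harmonic minor) is A B C D E F G#; F is degree 6, and the triad built there (F-A-C) is major, so it is VI.
The scale of Bb minor (harmonic minor) is Bb C Db Eb F Gb A; F is degree 5, and the triad built there (F-A-C) is major, so it is V.

VI in A minor; V in Bb minor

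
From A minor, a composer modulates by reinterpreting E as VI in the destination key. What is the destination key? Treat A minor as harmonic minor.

G♯ minor

The numeral VI denotes a major triad on scale degree 6. With E on degree 6, the tonic of the new key is G♯.
Degree 6 carries a major triad in minor keys, so the destination is G♯ minor.
Check: the diatonic triads of G♯ minor (natural minor) are G♯m (i), A♯dim (ii°), B (III), C♯m (iv), D♯m (v), E (VI), F♯ (VII) — E is indeed VI.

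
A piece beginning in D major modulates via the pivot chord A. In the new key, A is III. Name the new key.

The numeral III denotes a major triad on scale degree 3. With A on degree 3, the tonic of the new key is F#.
Degree 3 carries a major triad in natural-minor keys, so the destination is F# minor.
Check: the diatonic triads of F# minor (natural minor) are F#m (i), G#dim (ii°), A (III), Bm (iv), C#m (v), D (VI), E (VII) — A is indeed III.

F# minor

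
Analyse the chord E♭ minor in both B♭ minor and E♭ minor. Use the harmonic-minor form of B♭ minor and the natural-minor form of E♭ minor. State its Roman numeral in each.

The scale of B♭ minor (harmonic minor) is B♭ C D♭ E♭ F G♭ A; E♭ is degree 4, and the triad built there (E♭-G♭-B♭) is minor, so it is iv.
The scale of E♭ minor (natural minor) is E♭ F G♭ A♭ B♭ C♭ D♭; E♭ is degree 1, and the triad built there (E♭-G♭-B♭) is minor, so it is i.

iv in B♭ minor; i in E♭ minor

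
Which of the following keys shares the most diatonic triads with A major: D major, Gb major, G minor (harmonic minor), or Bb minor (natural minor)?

D major

Triads of A major: A major (I), B minor (ii), C# minor (iii), D major (IV), E major (V), F# minor (vi), G# diminished (vii°).
D major shares 4: A, Bm, D, F#m.
Gb major shares 0: none.
G minor (harmonic minor) shares 1: D.
Bb minor (natural minor) shares 0: none.
The most common triads (4) are shared with D major.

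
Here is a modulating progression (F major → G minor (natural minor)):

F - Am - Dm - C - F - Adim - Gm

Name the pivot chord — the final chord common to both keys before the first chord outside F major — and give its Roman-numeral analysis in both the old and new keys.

Chords diatonic to F major: F, Gm, Am, Bb, C, Dm, Edim.
Reading the progression, the first chord not in that set is Adim, so the modulation leaves F major there.
The chord immediately before Adim is F, which is diatonic to both keys: I in F major and VII in G minor.

F — I in F major, VII in G minor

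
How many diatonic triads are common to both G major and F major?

Diatonic triads of G major: G major (I), A minor (ii), B minor (iii), C major (IV), D major (V), E minor (vi), F# diminished (vii°).
Diatonic triads of F major: F major (I), G minor (ii), A minor (iii), Bb major (IV), C major (V), D minor (vi), E diminished (vii°).
Matching root and quality in both lists: A minor, C major.
That gives 2 common triads.

2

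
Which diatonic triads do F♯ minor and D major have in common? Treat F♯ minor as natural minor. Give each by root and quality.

Triads in F♯ minor (natural minor): F♯m (i), G♯dim (ii°), A (III), Bm (iv), C♯m (v), D (VI), E (VII).
Triads in D major: D (I), Em (ii), F♯m (iii), G (IV), A (V), Bm (vi), C♯dim (vii°).
Shared triads with their functions: F♯m (i in F♯ minor, iii in D major); A (III in F♯ minor, V in D major); Bm (iv in F♯ minor, vi in D major); D (VI in F♯ minor, I in D major).

F♯m, A, Bm, D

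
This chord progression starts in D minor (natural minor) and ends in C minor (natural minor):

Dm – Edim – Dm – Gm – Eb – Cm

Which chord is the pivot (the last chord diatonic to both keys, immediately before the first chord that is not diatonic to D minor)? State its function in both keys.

Gm — iv in D minor, v in C minor

Chords diatonic to D minor: Dm, Edim, F, Gm, Am, Bb, C.
Reading the progression, the first chord not in that set is Eb, so the modulation leaves D minor there.
The chord immediately before Eb is Gm, which is diatonic to both keys: iv in D minor and v in C minor.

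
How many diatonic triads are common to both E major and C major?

Diatonic triads of E major: E (I), F#m (ii), G#m (iii), A (IV), B (V), C#m (vi), D#dim (vii°).
Diatonic triads of C major: C (I), Dm (ii), Em (iii), F (IV), G (V), Am (vi), Bdim (vii°).
No triad has the same root and quality in both keys.

0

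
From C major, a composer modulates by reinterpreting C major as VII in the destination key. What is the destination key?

The numeral VII denotes a major triad on scale degree 7. With C on degree 7, the tonic of the new key is D.
Degree 7 carries a major triad in natural-minor keys, so the destination is D minor.
Check: the diatonic triads of D minor (natural minor) are Dm (i), Edim (ii°), F (III), Gm (iv), Am (v), Bb (VI), C (VII) — C major is indeed VII.

D minor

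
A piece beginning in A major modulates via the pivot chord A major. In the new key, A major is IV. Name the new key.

E major

The numeral IV denotes a major triad on scale degree 4. With A on degree 4, the tonic of the new key is E.
Degree 4 carries a major triad in major keys, so the destination is E major.
Check: the diatonic triads of E major are E (I), F#m (ii), G#m (iii), A (IV), B (V), C#m (vi), D#dim (vii°) — A major is indeed IV.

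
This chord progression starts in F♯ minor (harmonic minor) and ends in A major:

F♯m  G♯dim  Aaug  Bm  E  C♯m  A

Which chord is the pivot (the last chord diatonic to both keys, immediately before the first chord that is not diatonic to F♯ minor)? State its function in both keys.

Chords diatonic to F♯ minor: F♯m, G♯dim, Aaug, Bm, C♯, D, E♯dim.
Reading the progression, the first chord not in that set is E, so the modulation leaves F♯ minor there.
The chord immediately before E is Bm, which is diatonic to both keys: iv in F♯ minor and ii in A major.

Bm — iv in F♯ minor, ii in A major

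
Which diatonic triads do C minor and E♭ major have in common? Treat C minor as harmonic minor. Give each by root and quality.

Triads in C minor (harmonic minor): Cm (i), Ddim (ii°), E♭aug (III+), Fm (iv), G (V), A♭ (VI), Bdim (vii°).
Triads in E♭ major: E♭ (I), Fm (ii), Gm (iii), A♭ (IV), B♭ (V), Cm (vi), Ddim (vii°).
Shared triads with their functions: Cm (i in C minor, vi in E♭ major); Ddim (ii° in C minor, vii° in E♭ major); Fm (iv in C minor, ii in E♭ major); A♭ (VI in C minor, IV in E♭ major).

Cm, Ddim, Fm, A♭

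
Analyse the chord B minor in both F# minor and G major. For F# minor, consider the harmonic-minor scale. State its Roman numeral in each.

The scale of F# minor (harmonic minor) is F# G# A B C# D E#; B is degree 4, and the triad built there (B-D-F#) is minor, so it is iv.
The scale of G major is G A B C D E F#; B is degree 3, and the triad built there (B-D-F#) is minor, so it is iii.

iv in F# minor; iii in G major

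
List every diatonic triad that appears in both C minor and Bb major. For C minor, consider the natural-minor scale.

Triads in C minor (natural minor): Cm (i), Ddim (ii°), Eb (III), Fm (iv), Gm (v), Ab (VI), Bb (VII).
Triads in Bb major: Bb (I), Cm (ii), Dm (iii), Eb (IV), F (V), Gm (vi), Adim (vii°).
Shared triads with their functions: Cm (i in C minor, ii in Bb major); Eb (III in C minor, IV in Bb major); Gm (v in C minor, vi in Bb major); Bb (VII in C minor, I in Bb major).

Cm, Eb, Gm, Bb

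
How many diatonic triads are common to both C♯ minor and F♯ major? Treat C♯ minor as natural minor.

2

Diatonic triads of C♯ minor (natural minor): C♯m (i), D♯dim (ii°), E (III), F♯m (iv), G♯m (v), A (VI), B (VII).
Diatonic triads of F♯ major: F♯ (I), G♯m (ii), A♯m (iii), B (IV), C♯ (V), D♯m (vi), E♯dim (vii°).
Matching root and quality in both lists: G♯m, B.
That gives 2 common triads.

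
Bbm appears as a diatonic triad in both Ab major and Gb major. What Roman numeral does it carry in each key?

The scale of Ab major is Ab Bb C Db Eb F G; Bb is degree 2, and the triad built there (Bb-Db-F) is minor, so it is ii.
The scale of Gb major is Gb Ab Bb Cb Db Eb F; Bb is degree 3, and the triad built there (Bb-Db-F) is minor, so it is iii.

ii in Ab major; iii in Gb major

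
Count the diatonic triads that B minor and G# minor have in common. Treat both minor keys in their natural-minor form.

0

Diatonic triads of B minor (natural minor): Bm (i), C#dim (ii°), D (III), Em (iv), F#m (v), G (VI), A (VII).
Diatonic triads of G# minor (natural minor): G#m (i), A#dim (ii°), B (III), C#m (iv), D#m (v), E (VI), F# (VII).
No triad has the same root and quality in both keys.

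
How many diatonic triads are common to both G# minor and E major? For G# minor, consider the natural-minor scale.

4

Diatonic triads of G# minor (natural minor): G# minor (i), A# diminished (ii°), B major (III), C# minor (iv), D# minor (v), E major (VI), F# major (VII).
Diatonic triads of E major: E major (I), F# minor (ii), G# minor (iii), A major (IV), B major (V), C# minor (vi), D# diminished (vii°).
Matching root and quality in both lists: G# minor, B major, C# minor, E major.
That gives 4 common triads.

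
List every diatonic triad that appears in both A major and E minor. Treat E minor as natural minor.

Bm, D

Triads in A major: A major (I), B minor (ii), C# minor (iii), D major (IV), E major (V), F# minor (vi), G# diminished (vii°).
Triads in E minor (natural minor): E minor (i), F# diminished (ii°), G major (III), A minor (iv), B minor (v), C major (VI), D major (VII).
Shared triads with their functions: B minor (ii in A major, v in E minor); D major (IV in A major, VII in E minor).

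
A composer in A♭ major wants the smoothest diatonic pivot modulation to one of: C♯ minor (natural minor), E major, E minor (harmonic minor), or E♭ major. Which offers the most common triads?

Triads of A♭ major: A♭ major (I), B♭ minor (ii), C minor (iii), D♭ major (IV), E♭ major (V), F minor (vi), G diminished (vii°).
C♯ minor (natural minor) shares 0: none.
E major shares 0: none.
E minor (harmonic minor) shares 0: none.
E♭ major shares 4: A♭, Cm, E♭, Fm.
The most common triads (4) are shared with E♭ major.

E♭ major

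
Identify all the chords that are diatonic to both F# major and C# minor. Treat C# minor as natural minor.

G#m, B

Triads in F# major: F# major (I), G# minor (ii), A# minor (iii), B major (IV), C# major (V), D# minor (vi), E# diminished (vii°).
Triads in C# minor (natural minor): C# minor (i), D# diminished (ii°), E major (III), F# minor (iv), G# minor (v), A major (VI), B major (VII).
Shared triads with their functions: G# minor (ii in F# major, v in C# minor); B major (IV in F# major, VII in C# minor).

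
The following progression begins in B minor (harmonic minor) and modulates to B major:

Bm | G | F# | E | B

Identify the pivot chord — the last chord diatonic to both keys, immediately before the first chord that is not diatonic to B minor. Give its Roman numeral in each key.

F# — V in B minor, V in B major

Chords diatonic to B minor: Bm, C#dim, Daug, Em, F#, G, A#dim.
Reading the progression, the first chord not in that set is E, so the modulation leaves B minor there.
The chord immediately before E is F#, which is diatonic to both keys: V in B minor and V in B major.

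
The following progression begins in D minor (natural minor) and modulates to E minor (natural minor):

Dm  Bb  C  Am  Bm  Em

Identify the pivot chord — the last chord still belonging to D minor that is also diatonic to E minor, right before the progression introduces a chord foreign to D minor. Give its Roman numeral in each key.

Chords diatonic to D minor: Dm, Edim, F, Gm, Am, Bb, C.
Reading the progression, the first chord not in that set is Bm, so the modulation leaves D minor there.
The chord immediately before Bm is Am, which is diatonic to both keys: v in D minor and iv in E minor.

Am — v in D minor, iv in E minor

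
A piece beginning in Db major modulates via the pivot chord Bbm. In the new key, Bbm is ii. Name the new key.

Ab major

The numeral ii denotes a minor triad on scale degree 2. With Bb on degree 2, the tonic of the new key is Ab.
Degree 2 carries a minor triad in major keys, so the destination is Ab major.
Check: the diatonic triads of Ab major are Ab (I), Bbm (ii), Cm (iii), Db (IV), Eb (V), Fm (vi), Gdim (vii°) — Bbm is indeed ii.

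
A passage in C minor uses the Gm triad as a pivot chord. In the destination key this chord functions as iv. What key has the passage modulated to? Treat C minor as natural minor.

The numeral iv denotes a minor triad on scale degree 4. With G on degree 4, the tonic of the new key is D.
Degree 4 carries a minor triad in minor keys, so the destination is D minor.
Check: the diatonic triads of D minor (natural minor) are Dm (i), Edim (ii°), F (III), Gm (iv), Am (v), B♭ (VI), C (VII) — Gm is indeed iv.

D minor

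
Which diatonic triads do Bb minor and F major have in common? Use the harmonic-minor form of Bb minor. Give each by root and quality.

Triads in Bb minor (harmonic minor): Bb minor (i), C diminished (ii°), Db augmented (III+), Eb minor (iv), F major (V), Gb major (VI), A diminished (vii°).
Triads in F major: F major (I), G minor (ii), A minor (iii), Bb major (IV), C major (V), D minor (vi), E diminished (vii°).
Shared triads with their functions: F major (V in Bb minor, I in F major).

F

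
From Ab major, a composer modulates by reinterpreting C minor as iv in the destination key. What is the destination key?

G minor

The numeral iv denotes a minor triad on scale degree 4. With C on degree 4, the tonic of the new key is G.
Degree 4 carries a minor triad in minor keys, so the destination is G minor.
Check: the diatonic triads of G minor (natural minor) are Gm (i), Adim (ii°), Bb (III), Cm (iv), Dm (v), Eb (VI), F (VII) — C minor is indeed iv.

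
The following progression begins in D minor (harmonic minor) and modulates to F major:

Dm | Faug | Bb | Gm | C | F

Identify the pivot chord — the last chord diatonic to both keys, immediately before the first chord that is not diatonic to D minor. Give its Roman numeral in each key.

Gm — iv in D minor, ii in F major

Chords diatonic to D minor: Dm, Edim, Faug, Gm, A, Bb, C#dim.
Reading the progression, the first chord not in that set is C, so the modulation leaves D minor there.
The chord immediately before C is Gm, which is diatonic to both keys: iv in D minor and ii in F major.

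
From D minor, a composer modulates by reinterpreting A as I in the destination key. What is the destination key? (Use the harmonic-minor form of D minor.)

A major

The numeral I denotes a major triad on scale degree 1. With A on degree 1, the tonic of the new key is A.
Degree 1 carries a major triad in major keys, so the destination is A major.
Check: the diatonic triads of A major are A (I), Bm (ii), C#m (iii), D (IV), E (V), F#m (vi), G#dim (vii°) — A is indeed I.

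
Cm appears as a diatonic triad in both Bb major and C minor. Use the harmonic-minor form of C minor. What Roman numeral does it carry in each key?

The scale of Bb major is Bb C D Eb F G A; C is degree 2, and the triad built there (C-Eb-G) is minor, so it is ii.
The scale of C minor (harmonic minor) is C D Eb F G Ab B; C is degree 1, and the triad built there (C-Eb-G) is minor, so it is i.

ii in Bb major; i in C minor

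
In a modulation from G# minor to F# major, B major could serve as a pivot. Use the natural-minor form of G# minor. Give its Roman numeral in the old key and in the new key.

III in G# minor; IV in F# major

The scale of G# minor (natural minor) is G# A# B C# D# E F#; B is degree 3, and the triad built there (B-D#-F#) is major, so it is III.
The scale of F# major is F# G# A# B C# D# E#; B is degree 4, and the triad built there (B-D#-F#) is major, so it is IV.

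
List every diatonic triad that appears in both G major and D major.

Triads in G major: G (I), Am (ii), Bm (iii), C (IV), D (V), Em (vi), F#dim (vii°).
Triads in D major: D (I), Em (ii), F#m (iii), G (IV), A (V), Bm (vi), C#dim (vii°).
Shared triads with their functions: G (I in G major, IV in D major); Bm (iii in G major, vi in D major); D (V in G major, I in D major); Em (vi in G major, ii in D major).

G, Bm, D, Em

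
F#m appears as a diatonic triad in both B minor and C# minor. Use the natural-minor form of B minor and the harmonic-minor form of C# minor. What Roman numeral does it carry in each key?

v in B minor; iv in C# minor

The scale of B minor (natural minor) is B C# D E F# G A; F# is degree 5, and the triad built there (F#-A-C#) is minor, so it is v.
The scale of C# minor (harmonic minor) is C# D# E F# G# A B#; F# is degree 4, and the triad built there (F#-A-C#) is minor, so it is iv.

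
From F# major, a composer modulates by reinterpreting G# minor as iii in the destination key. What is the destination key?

The numeral iii denotes a minor triad on scale degree 3. With G# on degree 3, the tonic of the new key is E.
Degree 3 carries a minor triad in major keys, so the destination is E major.
Check: the diatonic triads of E major are E (I), F#m (ii), G#m (iii), A (IV), B (V), C#m (vi), D#dim (vii°) — G# minor is indeed iii.

E major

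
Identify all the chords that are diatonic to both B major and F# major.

B, D#m, F#, G#m

Triads in B major: B (I), C#m (ii), D#m (iii), E (IV), F# (V), G#m (vi), A#dim (vii°).
Triads in F# major: F# (I), G#m (ii), A#m (iii), B (IV), C# (V), D#m (vi), E#dim (vii°).
Shared triads with their functions: B (I in B major, IV in F# major); D#m (iii in B major, vi in F# major); F# (V in B major, I in F# major); G#m (vi in B major, ii in F# major).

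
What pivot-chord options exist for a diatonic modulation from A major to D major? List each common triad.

A, Bm, D, F#m

Triads in A major: A major (I), B minor (ii), C# minor (iii), D major (IV), E major (V), F# minor (vi), G# diminished (vii°).
Triads in D major: D major (I), E minor (ii), F# minor (iii), G major (IV), A major (V), B minor (vi), C# diminished (vii°).
Shared triads with their functions: A major (I in A major, V in D major); B minor (ii in A major, vi in D major); D major (IV in A major, I in D major); F# minor (vi in A major, iii in D major).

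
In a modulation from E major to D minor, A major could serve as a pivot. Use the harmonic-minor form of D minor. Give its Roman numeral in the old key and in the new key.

IV in E major; V in D minor

The scale of E major is E F♯ G♯ A B C♯ D♯; A is degree 4, and the triad built there (A-C♯-E) is major, so it is IV.
The scale of D minor (harmonic minor) is D E F G A B♭ C♯; A is degree 5, and the triad built there (A-C♯-E) is major, so it is V.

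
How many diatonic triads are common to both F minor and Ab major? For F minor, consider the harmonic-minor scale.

Diatonic triads of F minor (harmonic minor): Fm (i), Gdim (ii°), Abaug (III+), Bbm (iv), C (V), Db (VI), Edim (vii°).
Diatonic triads of Ab major: Ab (I), Bbm (ii), Cm (iii), Db (IV), Eb (V), Fm (vi), Gdim (vii°).
Matching root and quality in both lists: Fm, Gdim, Bbm, Db.
That gives 4 common triads.

4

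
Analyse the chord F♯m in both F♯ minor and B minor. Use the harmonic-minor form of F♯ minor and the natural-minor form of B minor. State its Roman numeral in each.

i in F♯ minor; v in B minor

The scale of F♯ minor (harmonic minor) is F♯ G♯ A B C♯ D E♯; F♯ is degree 1, and the triad built there (F♯-A-C♯) is minor, so it is i.
The scale of B minor (natural minor) is B C♯ D E F♯ G A; F♯ is degree 5, and the triad built there (F♯-A-C♯) is minor, so it is v.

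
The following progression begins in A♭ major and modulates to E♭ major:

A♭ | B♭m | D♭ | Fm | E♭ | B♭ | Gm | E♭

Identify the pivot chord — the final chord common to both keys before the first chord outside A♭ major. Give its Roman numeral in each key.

Chords diatonic to A♭ major: A♭, B♭m, Cm, D♭, E♭, Fm, Gdim.
Reading the progression, the first chord not in that set is B♭, so the modulation leaves A♭ major there.
The chord immediately before B♭ is E♭, which is diatonic to both keys: V in A♭ major and I in E♭ major.

E♭ — V in A♭ major, I in E♭ major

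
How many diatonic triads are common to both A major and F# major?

Diatonic triads of A major: A (I), Bm (ii), C#m (iii), D (IV), E (V), F#m (vi), G#dim (vii°).
Diatonic triads of F# major: F# (I), G#m (ii), A#m (iii), B (IV), C# (V), D#m (vi), E#dim (vii°).
No triad has the same root and quality in both keys.

0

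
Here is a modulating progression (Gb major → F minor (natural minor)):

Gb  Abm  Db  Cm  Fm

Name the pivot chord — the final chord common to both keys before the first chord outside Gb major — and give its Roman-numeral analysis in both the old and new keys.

Db — V in Gb major, VI in F minor

Chords diatonic to Gb major: Gb, Abm, Bbm, Cb, Db, Ebm, Fdim.
Reading the progression, the first chord not in that set is Cm, so the modulation leaves Gb major there.
The chord immediately before Cm is Db, which is diatonic to both keys: V in Gb major and VI in F minor.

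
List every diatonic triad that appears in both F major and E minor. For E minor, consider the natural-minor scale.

Triads in F major: F major (I), G minor (ii), A minor (iii), Bb major (IV), C major (V), D minor (vi), E diminished (vii°).
Triads in E minor (natural minor): E minor (i), F# diminished (ii°), G major (III), A minor (iv), B minor (v), C major (VI), D major (VII).
Shared triads with their functions: A minor (iii in F major, iv in E minor); C major (V in F major, VI in E minor).

Am, C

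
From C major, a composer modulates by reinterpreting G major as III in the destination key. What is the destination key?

The numeral III denotes a major triad on scale degree 3. With G on degree 3, the tonic of the new key is E.
Degree 3 carries a major triad in natural-minor keys, so the destination is E minor.
Check: the diatonic triads of E minor (natural minor) are Em (i), F#dim (ii°), G (III), Am (iv), Bm (v), C (VI), D (VII) — G major is indeed III.

E minor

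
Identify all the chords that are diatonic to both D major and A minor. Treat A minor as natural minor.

Em, G

Triads in D major: D major (I), E minor (ii), F♯ minor (iii), G major (IV), A major (V), B minor (vi), C♯ diminished (vii°).
Triads in A minor (natural minor): A minor (i), B diminished (ii°), C major (III), D minor (iv), E minor (v), F major (VI), G major (VII).
Shared triads with their functions: E minor (ii in D major, v in A minor); G major (IV in D major, VII in A minor).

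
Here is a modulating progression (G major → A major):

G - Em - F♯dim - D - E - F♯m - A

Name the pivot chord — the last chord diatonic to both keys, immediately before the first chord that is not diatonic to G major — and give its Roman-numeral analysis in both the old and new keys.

D — V in G major, IV in A major

Chords diatonic to G major: G, Am, Bm, C, D, Em, F♯dim.
Reading the progression, the first chord not in that set is E, so the modulation leaves G major there.
The chord immediately before E is D, which is diatonic to both keys: V in G major and IV in A major.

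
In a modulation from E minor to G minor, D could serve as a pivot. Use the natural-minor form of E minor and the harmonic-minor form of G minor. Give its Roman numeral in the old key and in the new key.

The scale of E minor (natural minor) is E F# G A B C D; D is degree 7, and the triad built there (D-F#-A) is major, so it is VII.
The scale of G minor (harmonic minor) is G A Bb C D Eb F#; D is degree 5, and the triad built there (D-F#-A) is major, so it is V.

VII in E minor; V in G minor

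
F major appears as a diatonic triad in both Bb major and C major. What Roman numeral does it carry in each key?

The scale of Bb major is Bb C D Eb F G A; F is degree 5, and the triad built there (F-A-C) is major, so it is V.
The scale of C major is C D E F G A B; F is degree 4, and the triad built there (F-A-C) is major, so it is IV.

V in Bb major; IV in C major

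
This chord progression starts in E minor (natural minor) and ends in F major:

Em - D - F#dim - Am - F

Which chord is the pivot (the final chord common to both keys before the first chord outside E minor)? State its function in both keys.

Chords diatonic to E minor: Em, F#dim, G, Am, Bm, C, D.
Reading the progression, the first chord not in that set is F, so the modulation leaves E minor there.
The chord immediately before F is Am, which is diatonic to both keys: iv in E minor and iii in F major.

Am — iv in E minor, iii in F major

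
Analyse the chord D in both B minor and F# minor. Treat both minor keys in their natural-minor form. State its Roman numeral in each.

III in B minor; VI in F# minor

The scale of B minor (natural minor) is B C# D E F# G A; D is degree 3, and the triad built there (D-F#-A) is major, so it is III.
The scale of F# minor (natural minor) is F# G# A B C# D E; D is degree 6, and the triad built there (D-F#-A) is major, so it is VI.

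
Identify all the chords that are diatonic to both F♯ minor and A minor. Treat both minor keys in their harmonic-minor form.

G♯dim

Triads in F♯ minor (harmonic minor): F♯m (i), G♯dim (ii°), Aaug (III+), Bm (iv), C♯ (V), D (VI), E♯dim (vii°).
Triads in A minor (harmonic minor): Am (i), Bdim (ii°), Caug (III+), Dm (iv), E (V), F (VI), G♯dim (vii°).
Shared triads with their functions: G♯dim (ii° in F♯ minor, vii° in A minor).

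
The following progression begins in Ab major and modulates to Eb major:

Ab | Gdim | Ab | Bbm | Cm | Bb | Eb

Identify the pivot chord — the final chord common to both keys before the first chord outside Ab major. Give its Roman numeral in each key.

Chords diatonic to Ab major: Ab, Bbm, Cm, Db, Eb, Fm, Gdim.
Reading the progression, the first chord not in that set is Bb, so the modulation leaves Ab major there.
The chord immediately before Bb is Cm, which is diatonic to both keys: iii in Ab major and vi in Eb major.

Cm — iii in Ab major, vi in Eb major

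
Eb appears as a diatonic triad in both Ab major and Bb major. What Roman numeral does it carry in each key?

V in Ab major; IV in Bb major

The scale of Ab major is Ab Bb C Db Eb F G; Eb is degree 5, and the triad built there (Eb-G-Bb) is major, so it is V.
The scale of Bb major is Bb C D Eb F G A; Eb is degree 4, and the triad built there (Eb-G-Bb) is major, so it is IV.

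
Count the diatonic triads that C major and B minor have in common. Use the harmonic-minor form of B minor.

2

Diatonic triads of C major: C (I), Dm (ii), Em (iii), F (IV), G (V), Am (vi), Bdim (vii°).
Diatonic triads of B minor (harmonic minor): Bm (i), C#dim (ii°), Daug (III+), Em (iv), F# (V), G (VI), A#dim (vii°).
Matching root and quality in both lists: Em, G.
That gives 2 common triads.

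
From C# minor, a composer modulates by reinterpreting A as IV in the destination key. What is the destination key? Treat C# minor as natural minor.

The numeral IV denotes a major triad on scale degree 4. With A on degree 4, the tonic of the new key is E.
Degree 4 carries a major triad in major keys, so the destination is E major.
Check: the diatonic triads of E major are E (I), F#m (ii), G#m (iii), A (IV), B (V), C#m (vi), D#dim (vii°) — A is indeed IV.

E major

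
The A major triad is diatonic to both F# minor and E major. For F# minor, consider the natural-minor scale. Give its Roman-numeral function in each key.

The scale of F# minor (natural minor) is F# G# A B C# D E; A is degree 3, and the triad built there (A-C#-E) is major, so it is III.
The scale of E major is E F# G# A B C# D#; A is degree 4, and the triad built there (A-C#-E) is major, so it is IV.

III in F# minor; IV in E major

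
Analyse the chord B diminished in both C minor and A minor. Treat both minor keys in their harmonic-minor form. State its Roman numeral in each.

The scale of C minor (harmonic minor) is C D Eb F G Ab B; B is degree 7, and the triad built there (B-D-F) is diminished, so it is vii°.
The scale of A minor (harmonic minor) is A B C D E F G#; B is degree 2, and the triad built there (B-D-F) is diminished, so it is ii°.

vii° in C minor; ii° in A minor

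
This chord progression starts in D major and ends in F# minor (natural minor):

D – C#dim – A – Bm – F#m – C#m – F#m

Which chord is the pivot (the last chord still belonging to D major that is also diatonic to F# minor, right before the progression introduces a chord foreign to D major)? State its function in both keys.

F#m — iii in D major, i in F# minor

Chords diatonic to D major: D, Em, F#m, G, A, Bm, C#dim.
Reading the progression, the first chord not in that set is C#m, so the modulation leaves D major there.
The chord immediately before C#m is F#m, which is diatonic to both keys: iii in D major and i in F# minor.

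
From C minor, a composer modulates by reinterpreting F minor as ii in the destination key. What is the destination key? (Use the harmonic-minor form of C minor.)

Eb major

The numeral ii denotes a minor triad on scale degree 2. With F on degree 2, the tonic of the new key is Eb.
Degree 2 carries a minor triad in major keys, so the destination is Eb major.
Check: the diatonic triads of Eb major are Eb (I), Fm (ii), Gm (iii), Ab (IV), Bb (V), Cm (vi), Ddim (vii°) — F minor is indeed ii.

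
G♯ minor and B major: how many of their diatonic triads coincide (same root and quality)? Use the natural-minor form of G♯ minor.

Diatonic triads of G♯ minor (natural minor): G♯ minor (i), A♯ diminished (ii°), B major (III), C♯ minor (iv), D♯ minor (v), E major (VI), F♯ major (VII).
Diatonic triads of B major: B major (I), C♯ minor (ii), D♯ minor (iii), E major (IV), F♯ major (V), G♯ minor (vi), A♯ diminished (vii°).
Matching root and quality in both lists: G♯ minor, A♯ diminished, B major, C♯ minor, D♯ minor, E major, F♯ major.
That gives 7 common triads.

7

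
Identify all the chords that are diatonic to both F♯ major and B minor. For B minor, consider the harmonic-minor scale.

Triads in F♯ major: F♯ (I), G♯m (ii), A♯m (iii), B (IV), C♯ (V), D♯m (vi), E♯dim (vii°).
Triads in B minor (harmonic minor): Bm (i), C♯dim (ii°), Daug (III+), Em (iv), F♯ (V), G (VI), A♯dim (vii°).
Shared triads with their functions: F♯ (I in F♯ major, V in B minor).

F♯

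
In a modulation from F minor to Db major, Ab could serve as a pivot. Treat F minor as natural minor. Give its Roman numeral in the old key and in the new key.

III in F minor; V in Db major

The scale of F minor (natural minor) is F G Ab Bb C Db Eb; Ab is degree 3, and the triad built there (Ab-C-Eb) is major, so it is III.
The scale of Db major is Db Eb F Gb Ab Bb C; Ab is degree 5, and the triad built there (Ab-C-Eb) is major, so it is V.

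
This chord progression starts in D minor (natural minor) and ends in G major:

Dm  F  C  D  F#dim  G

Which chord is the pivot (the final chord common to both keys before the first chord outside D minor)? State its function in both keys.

C — VII in D minor, IV in G major

Chords diatonic to D minor: Dm, Edim, F, Gm, Am, Bb, C.
Reading the progression, the first chord not in that set is D, so the modulation leaves D minor there.
The chord immediately before D is C, which is diatonic to both keys: VII in D minor and IV in G major.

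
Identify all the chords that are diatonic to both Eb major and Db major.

Triads in Eb major: Eb major (I), F minor (ii), G minor (iii), Ab major (IV), Bb major (V), C minor (vi), D diminished (vii°).
Triads in Db major: Db major (I), Eb minor (ii), F minor (iii), Gb major (IV), Ab major (V), Bb minor (vi), C diminished (vii°).
Shared triads with their functions: F minor (ii in Eb major, iii in Db major); Ab major (IV in Eb major, V in Db major).

Fm, Ab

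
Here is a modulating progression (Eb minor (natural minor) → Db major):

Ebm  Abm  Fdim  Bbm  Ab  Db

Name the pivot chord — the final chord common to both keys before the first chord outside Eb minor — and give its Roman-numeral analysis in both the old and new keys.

Chords diatonic to Eb minor: Ebm, Fdim, Gb, Abm, Bbm, Cb, Db.
Reading the progression, the first chord not in that set is Ab, so the modulation leaves Eb minor there.
The chord immediately before Ab is Bbm, which is diatonic to both keys: v in Eb minor and vi in Db major.

Bbm — v in Eb minor, vi in Db major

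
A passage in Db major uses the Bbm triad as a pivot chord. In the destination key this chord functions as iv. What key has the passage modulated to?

F minor

The numeral iv denotes a minor triad on scale degree 4. With Bb on degree 4, the tonic of the new key is F.
Degree 4 carries a minor triad in minor keys, so the destination is F minor.
Check: the diatonic triads of F minor (natural minor) are Fm (i), Gdim (ii°), Ab (III), Bbm (iv), Cm (v), Db (VI), Eb (VII) — Bbm is indeed iv.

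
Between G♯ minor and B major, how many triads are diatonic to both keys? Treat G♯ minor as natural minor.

7

Diatonic triads of G♯ minor (natural minor): G♯ minor (i), A♯ diminished (ii°), B major (III), C♯ minor (iv), D♯ minor (v), E major (VI), F♯ major (VII).
Diatonic triads of B major: B major (I), C♯ minor (ii), D♯ minor (iii), E major (IV), F♯ major (V), G♯ minor (vi), A♯ diminished (vii°).
Matching root and quality in both lists: G♯ minor, A♯ diminished, B major, C♯ minor, D♯ minor, E major, F♯ major.
That gives 7 common triads.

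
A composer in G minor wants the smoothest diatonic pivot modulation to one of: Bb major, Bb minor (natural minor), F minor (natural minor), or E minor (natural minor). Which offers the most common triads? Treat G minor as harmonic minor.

Bb major

Triads of G minor (harmonic minor): Gm (i), Adim (ii°), Bbaug (III+), Cm (iv), D (V), Eb (VI), F#dim (vii°).
Bb major shares 4: Gm, Adim, Cm, Eb.
Bb minor (natural minor) shares 0: none.
F minor (natural minor) shares 2: Cm, Eb.
E minor (natural minor) shares 2: D, F#dim.
The most common triads (4) are shared with Bb major.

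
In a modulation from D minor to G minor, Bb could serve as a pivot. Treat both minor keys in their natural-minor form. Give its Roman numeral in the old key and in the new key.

VI in D minor; III in G minor

The scale of D minor (natural minor) is D E F G A Bb C; Bb is degree 6, and the triad built there (Bb-D-F) is major, so it is VI.
The scale of G minor (natural minor) is G A Bb C D Eb F; Bb is degree 3, and the triad built there (Bb-D-F) is major, so it is III.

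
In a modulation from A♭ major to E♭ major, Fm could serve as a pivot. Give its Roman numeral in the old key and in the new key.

The scale of A♭ major is A♭ B♭ C D♭ E♭ F G; F is degree 6, and the triad built there (F-A♭-C) is minor, so it is vi.
The scale of E♭ major is E♭ F G A♭ B♭ C D; F is degree 2, and the triad built there (F-A♭-C) is minor, so it is ii.

vi in A♭ major; ii in E♭ major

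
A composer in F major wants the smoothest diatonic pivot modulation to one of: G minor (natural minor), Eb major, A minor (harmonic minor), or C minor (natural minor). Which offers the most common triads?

G minor

Triads of F major: F (I), Gm (ii), Am (iii), Bb (IV), C (V), Dm (vi), Edim (vii°).
G minor (natural minor) shares 4: F, Gm, Bb, Dm.
Eb major shares 2: Gm, Bb.
A minor (harmonic minor) shares 3: F, Am, Dm.
C minor (natural minor) shares 2: Gm, Bb.
The most common triads (4) are shared with G minor.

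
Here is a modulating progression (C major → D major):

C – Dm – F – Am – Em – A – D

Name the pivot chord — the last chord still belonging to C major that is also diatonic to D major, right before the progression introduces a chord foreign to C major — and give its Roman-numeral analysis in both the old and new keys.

Em — iii in C major, ii in D major

Chords diatonic to C major: C, Dm, Em, F, G, Am, Bdim.
Reading the progression, the first chord not in that set is A, so the modulation leaves C major there.
The chord immediately before A is Em, which is diatonic to both keys: iii in C major and ii in D major.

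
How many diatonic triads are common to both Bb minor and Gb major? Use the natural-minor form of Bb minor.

Diatonic triads of Bb minor (natural minor): Bbm (i), Cdim (ii°), Db (III), Ebm (iv), Fm (v), Gb (VI), Ab (VII).
Diatonic triads of Gb major: Gb (I), Abm (ii), Bbm (iii), Cb (IV), Db (V), Ebm (vi), Fdim (vii°).
Matching root and quality in both lists: Bbm, Db, Ebm, Gb.
That gives 4 common triads.

4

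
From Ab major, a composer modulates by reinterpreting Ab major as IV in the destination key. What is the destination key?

The numeral IV denotes a major triad on scale degree 4. With Ab on degree 4, the tonic of the new key is Eb.
Degree 4 carries a major triad in major keys, so the destination is Eb major.
Check: the diatonic triads of Eb major are Eb (I), Fm (ii), Gm (iii), Ab (IV), Bb (V), Cm (vi), Ddim (vii°) — Ab major is indeed IV.

Eb major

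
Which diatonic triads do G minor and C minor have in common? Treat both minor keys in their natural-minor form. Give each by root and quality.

Triads in G minor (natural minor): Gm (i), Adim (ii°), Bb (III), Cm (iv), Dm (v), Eb (VI), F (VII).
Triads in C minor (natural minor): Cm (i), Ddim (ii°), Eb (III), Fm (iv), Gm (v), Ab (VI), Bb (VII).
Shared triads with their functions: Gm (i in G minor, v in C minor); Bb (III in G minor, VII in C minor); Cm (iv in G minor, i in C minor); Eb (VI in G minor, III in C minor).

Gm, Bb, Cm, Eb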